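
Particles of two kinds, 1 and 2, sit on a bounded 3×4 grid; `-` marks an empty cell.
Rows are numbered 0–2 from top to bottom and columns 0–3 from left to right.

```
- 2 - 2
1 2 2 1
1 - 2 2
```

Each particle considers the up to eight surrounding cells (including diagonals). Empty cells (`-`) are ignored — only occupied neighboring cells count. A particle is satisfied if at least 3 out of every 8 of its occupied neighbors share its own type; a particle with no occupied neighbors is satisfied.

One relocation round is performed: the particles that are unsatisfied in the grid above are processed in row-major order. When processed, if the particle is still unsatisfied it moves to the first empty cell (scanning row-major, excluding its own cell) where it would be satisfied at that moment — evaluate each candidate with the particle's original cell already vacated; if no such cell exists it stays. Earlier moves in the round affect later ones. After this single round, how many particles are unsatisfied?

0

Initially unsatisfied (in order): (1,0), (1,3).
  (1,0): no empty cell satisfies it; stays.
  (1,3) → (2,1).
Resulting grid:
- 2 - 2
1 2 2 -
1 1 2 2
All satisfied now.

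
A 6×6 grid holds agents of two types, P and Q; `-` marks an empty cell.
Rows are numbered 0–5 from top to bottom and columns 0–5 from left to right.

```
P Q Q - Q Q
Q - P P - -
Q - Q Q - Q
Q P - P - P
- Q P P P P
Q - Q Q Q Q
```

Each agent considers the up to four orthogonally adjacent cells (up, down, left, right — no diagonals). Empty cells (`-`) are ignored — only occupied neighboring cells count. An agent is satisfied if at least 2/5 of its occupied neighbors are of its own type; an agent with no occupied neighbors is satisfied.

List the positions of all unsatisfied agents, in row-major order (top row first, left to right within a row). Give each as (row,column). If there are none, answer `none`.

Row 0: (0,0)P 0/2 ✗ · (0,1)Q 1/2 ✓ · (0,2)Q 1/2 ✓ · (0,4)Q 1/1 ✓ · (0,5)Q 1/1 ✓
Row 1: (1,0)Q 1/2 ✓ · (1,2)P 1/3 ✗ · (1,3)P 1/2 ✓
Row 2: (2,0)Q 2/2 ✓ · (2,2)Q 1/2 ✓ · (2,3)Q 1/3 ✗ · (2,5)Q 0/1 ✗
Row 3: (3,0)Q 1/2 ✓ · (3,1)P 0/2 ✗ · (3,3)P 1/2 ✓ · (3,5)P 1/2 ✓
Row 4: (4,1)Q 0/2 ✗ · (4,2)P 1/3 ✗ · (4,3)P 3/4 ✓ · (4,4)P 2/3 ✓ · (4,5)P 2/3 ✓
Row 5: (5,0)Q 0/0 ✓ · (5,2)Q 1/2 ✓ · (5,3)Q 2/3 ✓ · (5,4)Q 2/3 ✓ · (5,5)Q 1/2 ✓

(0,0), (1,2), (2,3), (2,5), (3,1), (4,1), (4,2)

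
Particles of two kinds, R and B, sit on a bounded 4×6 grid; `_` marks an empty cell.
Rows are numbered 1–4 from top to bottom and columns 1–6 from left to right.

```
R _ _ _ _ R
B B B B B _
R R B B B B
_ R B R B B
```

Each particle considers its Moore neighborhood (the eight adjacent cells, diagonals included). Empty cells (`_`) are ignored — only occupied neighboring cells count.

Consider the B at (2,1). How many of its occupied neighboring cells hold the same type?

Occupied neighbors of (2,1): (1,1)=R, (2,2)=B, (3,1)=R, (3,2)=R.
Same type (B): 1 of 4.

1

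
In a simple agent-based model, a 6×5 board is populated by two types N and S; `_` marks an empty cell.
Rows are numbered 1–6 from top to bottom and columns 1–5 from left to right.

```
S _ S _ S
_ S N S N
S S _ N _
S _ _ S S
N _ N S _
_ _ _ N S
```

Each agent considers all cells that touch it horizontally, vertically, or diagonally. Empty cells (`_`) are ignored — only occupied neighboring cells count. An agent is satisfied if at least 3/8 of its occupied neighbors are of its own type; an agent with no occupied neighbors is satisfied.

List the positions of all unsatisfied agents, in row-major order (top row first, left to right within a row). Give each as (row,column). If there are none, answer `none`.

Row 1: (1,1)S 1/1 ✓ · (1,3)S 2/3 ✓ · (1,5)S 1/2 ✓
Row 2: (2,2)S 4/5 ✓ · (2,3)N 1/5 ✗ · (2,4)S 2/5 ✓ · (2,5)N 1/3 ✗
Row 3: (3,1)S 3/3 ✓ · (3,2)S 3/4 ✓ · (3,4)N 2/5 ✓
Row 4: (4,1)S 2/3 ✓ · (4,4)S 2/4 ✓ · (4,5)S 2/3 ✓
Row 5: (5,1)N 0/1 ✗ · (5,3)N 1/3 ✗ · (5,4)S 3/5 ✓
Row 6: (6,4)N 1/3 ✗ · (6,5)S 1/2 ✓

(2,3), (2,5), (5,1), (5,3), (6,4)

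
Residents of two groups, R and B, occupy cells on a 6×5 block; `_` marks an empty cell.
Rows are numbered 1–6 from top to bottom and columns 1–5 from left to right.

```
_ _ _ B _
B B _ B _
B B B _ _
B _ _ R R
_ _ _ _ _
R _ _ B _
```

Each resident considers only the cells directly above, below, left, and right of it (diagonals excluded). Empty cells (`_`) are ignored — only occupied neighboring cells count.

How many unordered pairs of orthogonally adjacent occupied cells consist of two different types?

Scan each occupied cell's neighbors to the right and below so each pair is counted once.
From row 1: 0 unlike of 1 pairs (running 0/1).
From row 2: 0 unlike of 3 pairs (running 0/4).
From row 3: 0 unlike of 3 pairs (running 0/7).
From row 4: 0 unlike of 1 pairs (running 0/8).
Total adjacent occupied pairs: 8; unlike-type pairs: 0.

0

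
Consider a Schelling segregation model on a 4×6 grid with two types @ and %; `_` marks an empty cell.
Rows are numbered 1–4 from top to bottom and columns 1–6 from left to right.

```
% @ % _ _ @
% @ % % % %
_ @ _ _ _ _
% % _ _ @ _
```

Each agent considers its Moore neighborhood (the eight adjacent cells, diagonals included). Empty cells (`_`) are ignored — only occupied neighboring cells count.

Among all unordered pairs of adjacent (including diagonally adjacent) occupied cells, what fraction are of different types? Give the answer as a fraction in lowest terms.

Scan each occupied cell's neighbors to the right and below (and the two forward diagonals) so each pair is counted once.
From row 1: 8 unlike of 12 pairs (running 8/12).
From row 2: 4 unlike of 8 pairs (running 12/20).
From row 3: 2 unlike of 2 pairs (running 14/22).
From row 4: 0 unlike of 1 pairs (running 14/23).
Total adjacent occupied pairs: 23; unlike-type pairs: 14.
14/23 is already in lowest terms.

14/23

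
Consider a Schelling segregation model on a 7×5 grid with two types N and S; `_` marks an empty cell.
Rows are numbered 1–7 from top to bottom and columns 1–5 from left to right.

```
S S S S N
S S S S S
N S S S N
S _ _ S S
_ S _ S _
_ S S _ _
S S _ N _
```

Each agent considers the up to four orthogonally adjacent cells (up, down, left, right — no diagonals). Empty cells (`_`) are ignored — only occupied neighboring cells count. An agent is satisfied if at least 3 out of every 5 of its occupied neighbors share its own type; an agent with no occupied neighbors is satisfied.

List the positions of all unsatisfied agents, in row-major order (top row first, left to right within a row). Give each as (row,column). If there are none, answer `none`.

(1,5), (2,5), (3,1), (3,5), (4,1), (4,5)

(1,1)S 2/2 ✓
(1,2)S 3/3 ✓
(1,3)S 3/3 ✓
(1,4)S 2/3 ✓
(1,5)N 0/2 ✗
(2,1)S 2/3 ✓
(2,2)S 4/4 ✓
(2,3)S 4/4 ✓
(2,4)S 4/4 ✓
(2,5)S 1/3 ✗
(3,1)N 0/3 ✗
(3,2)S 2/3 ✓
(3,3)S 3/3 ✓
(3,4)S 3/4 ✓
(3,5)N 0/3 ✗
(4,1)S 0/1 ✗
(4,4)S 3/3 ✓
(4,5)S 1/2 ✗
(5,2)S 1/1 ✓
(5,4)S 1/1 ✓
(6,2)S 3/3 ✓
(6,3)S 1/1 ✓
(7,1)S 1/1 ✓
(7,2)S 2/2 ✓
(7,4)N 0/0 ✓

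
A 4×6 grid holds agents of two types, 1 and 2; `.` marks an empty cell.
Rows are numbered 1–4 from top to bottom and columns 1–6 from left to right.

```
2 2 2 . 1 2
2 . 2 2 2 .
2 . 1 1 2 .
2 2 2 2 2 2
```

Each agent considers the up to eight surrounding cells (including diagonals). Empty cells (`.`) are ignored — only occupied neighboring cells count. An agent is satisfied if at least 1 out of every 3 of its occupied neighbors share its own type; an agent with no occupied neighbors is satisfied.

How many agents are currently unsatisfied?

Row 1: (1,1)2 2/2 ✓ · (1,2)2 4/4 ✓ · (1,3)2 3/3 ✓ · (1,5)1 0/3 ✗ · (1,6)2 1/2 ✓
Row 2: (2,1)2 3/3 ✓ · (2,3)2 3/5 ✓ · (2,4)2 4/7 ✓ · (2,5)2 3/5 ✓
Row 3: (3,1)2 3/3 ✓ · (3,3)1 1/6 ✗ · (3,4)1 1/8 ✗ · (3,5)2 5/6 ✓
Row 4: (4,1)2 2/2 ✓ · (4,2)2 3/4 ✓ · (4,3)2 2/4 ✓ · (4,4)2 3/5 ✓ · (4,5)2 3/4 ✓ · (4,6)2 2/2 ✓
Unsatisfied: (1,5), (3,3), (3,4) — 3 in total.

3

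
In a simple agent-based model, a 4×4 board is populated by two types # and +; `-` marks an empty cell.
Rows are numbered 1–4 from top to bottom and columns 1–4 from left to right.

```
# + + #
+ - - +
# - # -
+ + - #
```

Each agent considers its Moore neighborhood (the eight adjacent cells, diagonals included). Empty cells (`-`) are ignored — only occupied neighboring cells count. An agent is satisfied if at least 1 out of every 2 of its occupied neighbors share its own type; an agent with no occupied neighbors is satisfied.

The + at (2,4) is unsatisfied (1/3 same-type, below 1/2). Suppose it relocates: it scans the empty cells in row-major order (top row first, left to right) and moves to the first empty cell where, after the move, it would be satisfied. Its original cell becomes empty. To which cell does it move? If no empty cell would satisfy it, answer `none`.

Vacating (2,4). Empty cells in order:
  (2,2): 3/6 same-type → satisfied — stop here.

(2,2)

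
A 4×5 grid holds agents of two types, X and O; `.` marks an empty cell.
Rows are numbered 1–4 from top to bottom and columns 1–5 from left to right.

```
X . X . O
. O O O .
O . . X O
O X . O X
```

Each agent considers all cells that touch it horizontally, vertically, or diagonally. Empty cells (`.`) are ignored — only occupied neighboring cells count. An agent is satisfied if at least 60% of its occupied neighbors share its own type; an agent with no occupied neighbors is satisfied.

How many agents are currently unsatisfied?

(1,1)X 0/1 ✗
(1,3)X 0/3 ✗
(1,5)O 1/1 ✓
(2,2)O 2/4 ✗
(2,3)O 2/4 ✗
(2,4)O 3/5 ✓
(3,1)O 2/3 ✓
(3,4)X 1/5 ✗
(3,5)O 2/4 ✗
(4,1)O 1/2 ✗
(4,2)X 0/2 ✗
(4,4)O 1/3 ✗
(4,5)X 1/3 ✗
Unsatisfied: (1,1), (1,3), (2,2), (2,3), (3,4), (3,5), (4,1), (4,2), (4,4), (4,5) — 10 in total.

10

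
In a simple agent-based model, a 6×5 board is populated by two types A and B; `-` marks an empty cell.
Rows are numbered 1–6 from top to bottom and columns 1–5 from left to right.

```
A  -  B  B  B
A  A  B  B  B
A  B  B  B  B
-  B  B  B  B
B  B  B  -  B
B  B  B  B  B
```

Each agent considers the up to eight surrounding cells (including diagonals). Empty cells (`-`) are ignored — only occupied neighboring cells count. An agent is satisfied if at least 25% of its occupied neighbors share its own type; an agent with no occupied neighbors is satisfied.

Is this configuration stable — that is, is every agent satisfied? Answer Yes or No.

Yes

Row 1: (1,1)A 2/2 ✓ · (1,3)B 3/4 ✓ · (1,4)B 5/5 ✓ · (1,5)B 3/3 ✓
Row 2: (2,1)A 3/4 ✓ · (2,2)A 3/7 ✓ · (2,3)B 6/7 ✓ · (2,4)B 8/8 ✓ · (2,5)B 5/5 ✓
Row 3: (3,1)A 2/4 ✓ · (3,2)B 4/7 ✓ · (3,3)B 7/8 ✓ · (3,4)B 8/8 ✓ · (3,5)B 5/5 ✓
Row 4: (4,2)B 6/7 ✓ · (4,3)B 7/7 ✓ · (4,4)B 7/7 ✓ · (4,5)B 4/4 ✓
Row 5: (5,1)B 4/4 ✓ · (5,2)B 7/7 ✓ · (5,3)B 7/7 ✓ · (5,5)B 4/4 ✓
Row 6: (6,1)B 3/3 ✓ · (6,2)B 5/5 ✓ · (6,3)B 4/4 ✓ · (6,4)B 4/4 ✓ · (6,5)B 2/2 ✓
All meet the threshold, so the configuration is stable.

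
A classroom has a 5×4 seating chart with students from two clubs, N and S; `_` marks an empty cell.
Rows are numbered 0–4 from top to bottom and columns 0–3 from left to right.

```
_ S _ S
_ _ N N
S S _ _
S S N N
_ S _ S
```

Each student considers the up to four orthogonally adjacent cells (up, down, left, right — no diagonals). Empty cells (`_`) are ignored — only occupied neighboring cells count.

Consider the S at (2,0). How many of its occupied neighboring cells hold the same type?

Occupied neighbors of (2,0): (3,0)=S, (2,1)=S.
Same type (S): 2 of 2.

2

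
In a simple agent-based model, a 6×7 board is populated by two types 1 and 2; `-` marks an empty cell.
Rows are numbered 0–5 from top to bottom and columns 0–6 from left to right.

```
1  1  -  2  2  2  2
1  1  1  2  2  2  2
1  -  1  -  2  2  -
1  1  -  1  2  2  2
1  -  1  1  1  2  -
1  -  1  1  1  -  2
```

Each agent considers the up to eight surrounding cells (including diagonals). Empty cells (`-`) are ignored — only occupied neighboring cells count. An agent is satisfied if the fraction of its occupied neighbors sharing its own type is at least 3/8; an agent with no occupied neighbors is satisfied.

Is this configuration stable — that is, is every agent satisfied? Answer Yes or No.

Yes

Row 0: (0,0)1 3/3 ok · (0,1)1 4/4 ok · (0,3)2 3/4 ok · (0,4)2 5/5 ok · (0,5)2 5/5 ok · (0,6)2 3/3 ok
Row 1: (1,0)1 4/4 ok · (1,1)1 6/6 ok · (1,2)1 3/5 ok · (1,3)2 4/6 ok · (1,4)2 7/7 ok · (1,5)2 7/7 ok · (1,6)2 4/4 ok
Row 2: (2,0)1 4/4 ok · (2,2)1 4/5 ok · (2,4)2 6/7 ok · (2,5)2 7/7 ok
Row 3: (3,0)1 3/3 ok · (3,1)1 5/5 ok · (3,3)1 4/6 ok · (3,4)2 4/7 ok · (3,5)2 5/6 ok · (3,6)2 3/3 ok
Row 4: (4,0)1 3/3 ok · (4,2)1 5/5 ok · (4,3)1 6/7 ok · (4,4)1 4/7 ok · (4,5)2 4/6 ok
Row 5: (5,0)1 1/1 ok · (5,2)1 3/3 ok · (5,3)1 5/5 ok · (5,4)1 3/4 ok · (5,6)2 1/1 ok
All meet the threshold, so the configuration is stable.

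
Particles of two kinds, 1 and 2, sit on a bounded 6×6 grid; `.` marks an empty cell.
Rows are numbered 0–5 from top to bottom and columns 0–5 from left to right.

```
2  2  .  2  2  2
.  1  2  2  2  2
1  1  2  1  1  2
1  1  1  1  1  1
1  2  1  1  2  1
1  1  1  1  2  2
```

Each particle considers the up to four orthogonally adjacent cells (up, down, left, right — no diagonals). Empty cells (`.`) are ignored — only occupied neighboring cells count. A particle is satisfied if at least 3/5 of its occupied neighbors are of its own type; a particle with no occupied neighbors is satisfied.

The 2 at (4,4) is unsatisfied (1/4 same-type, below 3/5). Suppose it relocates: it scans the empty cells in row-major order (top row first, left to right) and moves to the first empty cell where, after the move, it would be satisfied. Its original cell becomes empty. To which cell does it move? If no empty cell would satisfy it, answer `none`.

Vacating (4,4). Empty cells in order:
  (0,2): 3/3 same-type → satisfied — stop here.

(0,2)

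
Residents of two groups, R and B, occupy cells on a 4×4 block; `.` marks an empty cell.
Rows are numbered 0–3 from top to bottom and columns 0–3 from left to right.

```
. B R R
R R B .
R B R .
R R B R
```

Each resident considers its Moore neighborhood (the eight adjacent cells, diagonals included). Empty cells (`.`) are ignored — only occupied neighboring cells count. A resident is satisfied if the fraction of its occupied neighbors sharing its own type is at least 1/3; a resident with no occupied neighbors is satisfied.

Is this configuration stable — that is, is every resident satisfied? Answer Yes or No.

No

(0,1)B 1/4 not
(0,2)R 2/4 satisfied
(0,3)R 1/2 satisfied
(1,0)R 2/4 satisfied
(1,1)R 4/7 satisfied
(1,2)B 2/6 satisfied
(2,0)R 4/5 satisfied
(2,1)B 2/8 not
(2,2)R 3/6 satisfied
(3,0)R 2/3 satisfied
(3,1)R 3/5 satisfied
(3,2)B 1/4 not
(3,3)R 1/2 satisfied
For instance (0,1) has only 1/4 same-type neighbors, below 1/3.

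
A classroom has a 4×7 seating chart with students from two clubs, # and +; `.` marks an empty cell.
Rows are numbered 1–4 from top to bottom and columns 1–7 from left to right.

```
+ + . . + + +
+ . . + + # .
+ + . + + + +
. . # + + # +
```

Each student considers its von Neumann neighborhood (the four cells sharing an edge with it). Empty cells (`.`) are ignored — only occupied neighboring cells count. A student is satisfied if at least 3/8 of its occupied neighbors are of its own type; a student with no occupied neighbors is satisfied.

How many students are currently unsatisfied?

Row 1: (1,1)+ 2/2 ✓ · (1,2)+ 1/1 ✓ · (1,5)+ 2/2 ✓ · (1,6)+ 2/3 ✓ · (1,7)+ 1/1 ✓
Row 2: (2,1)+ 2/2 ✓ · (2,4)+ 2/2 ✓ · (2,5)+ 3/4 ✓ · (2,6)# 0/3 ✗
Row 3: (3,1)+ 2/2 ✓ · (3,2)+ 1/1 ✓ · (3,4)+ 3/3 ✓ · (3,5)+ 4/4 ✓ · (3,6)+ 2/4 ✓ · (3,7)+ 2/2 ✓
Row 4: (4,3)# 0/1 ✗ · (4,4)+ 2/3 ✓ · (4,5)+ 2/3 ✓ · (4,6)# 0/3 ✗ · (4,7)+ 1/2 ✓
Unsatisfied: (2,6), (4,3), (4,6) — 3 in total.

3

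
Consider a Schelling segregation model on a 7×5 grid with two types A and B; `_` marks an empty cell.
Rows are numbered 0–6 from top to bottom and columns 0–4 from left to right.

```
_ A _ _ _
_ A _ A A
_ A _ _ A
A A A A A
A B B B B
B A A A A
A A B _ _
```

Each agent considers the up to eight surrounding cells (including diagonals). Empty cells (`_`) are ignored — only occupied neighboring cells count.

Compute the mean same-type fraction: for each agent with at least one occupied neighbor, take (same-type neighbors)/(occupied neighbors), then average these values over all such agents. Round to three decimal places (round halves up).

0.564

Row 0: (0,1)A 1/1
Row 1: (1,1)A 2/2 · (1,3)A 2/2 · (1,4)A 2/2
Row 2: (2,1)A 4/4 · (2,4)A 4/4
Row 3: (3,0)A 3/4 · (3,1)A 4/6 · (3,2)A 3/6 · (3,3)A 3/6 · (3,4)A 2/4
Row 4: (4,0)A 3/5 · (4,1)B 2/8 · (4,2)B 2/8 · (4,3)B 2/8 · (4,4)B 1/5
Row 5: (5,0)B 1/5 · (5,1)A 4/8 · (5,2)A 3/7 · (5,3)A 2/6 · (5,4)A 1/3
Row 6: (6,0)A 2/3 · (6,1)A 3/5 · (6,2)B 0/4
Sum over 24 agents: 1/1 + 2/2 + 2/2 + 2/2 + 4/4 + 4/4 + 3/4 + 4/6 + 3/6 + 3/6 + 2/4 + 3/5 + 2/8 + 2/8 + 2/8 + 1/5 + 1/5 + 4/8 + 3/7 + 2/6 + 1/3 + 2/3 + 3/5 + 0/4 = 947/70; mean = 947/70 ÷ 24 = 947/1680 = 0.563690… → 0.564.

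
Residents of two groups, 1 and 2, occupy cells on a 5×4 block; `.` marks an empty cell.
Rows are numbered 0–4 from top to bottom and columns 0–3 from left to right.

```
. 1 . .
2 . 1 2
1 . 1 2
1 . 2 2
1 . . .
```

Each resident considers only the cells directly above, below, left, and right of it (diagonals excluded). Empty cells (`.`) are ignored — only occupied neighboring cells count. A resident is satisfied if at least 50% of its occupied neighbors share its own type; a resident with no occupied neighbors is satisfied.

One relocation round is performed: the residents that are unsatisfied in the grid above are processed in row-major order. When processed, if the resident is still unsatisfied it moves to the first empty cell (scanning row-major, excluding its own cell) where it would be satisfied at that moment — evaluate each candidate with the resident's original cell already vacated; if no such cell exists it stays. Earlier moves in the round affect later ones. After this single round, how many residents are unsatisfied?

1

Initially unsatisfied (in order): (1,0), (2,2).
  (1,0) → (0,3).
  (2,2) → (0,0).
Resulting grid:
1 1 . 2
. . 1 2
1 . . 2
1 . 2 2
1 . . .
Unsatisfied now: (1,2).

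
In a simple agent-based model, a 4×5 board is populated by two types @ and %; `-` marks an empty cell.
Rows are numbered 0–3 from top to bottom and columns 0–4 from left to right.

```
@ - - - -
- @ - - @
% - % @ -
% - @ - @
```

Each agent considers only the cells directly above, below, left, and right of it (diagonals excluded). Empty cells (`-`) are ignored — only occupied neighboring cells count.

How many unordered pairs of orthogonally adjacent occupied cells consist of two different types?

2

Scan each occupied cell's neighbors to the right and below so each pair is counted once.
Row 2: %(2,0)–%(3,0)= %(2,2)–@(2,3)≠ %(2,2)–@(3,2)≠  → 2/3 unlike.
Total adjacent occupied pairs: 3; unlike-type pairs: 2.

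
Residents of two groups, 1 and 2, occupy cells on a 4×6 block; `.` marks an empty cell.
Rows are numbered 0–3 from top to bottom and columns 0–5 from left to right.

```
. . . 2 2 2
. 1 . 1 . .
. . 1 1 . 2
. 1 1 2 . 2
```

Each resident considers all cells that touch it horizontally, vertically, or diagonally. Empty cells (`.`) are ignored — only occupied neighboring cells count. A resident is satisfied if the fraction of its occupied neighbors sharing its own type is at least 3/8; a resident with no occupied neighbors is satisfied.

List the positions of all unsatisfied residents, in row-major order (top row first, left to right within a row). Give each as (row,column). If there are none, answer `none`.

Row 0: (0,3)2 1/2 ok · (0,4)2 2/3 ok · (0,5)2 1/1 ok
Row 1: (1,1)1 1/1 ok · (1,3)1 2/4 ok
Row 2: (2,2)1 5/6 ok · (2,3)1 3/4 ok · (2,5)2 1/1 ok
Row 3: (3,1)1 2/2 ok · (3,2)1 3/4 ok · (3,3)2 0/3 unhappy · (3,5)2 1/1 ok

(3,3)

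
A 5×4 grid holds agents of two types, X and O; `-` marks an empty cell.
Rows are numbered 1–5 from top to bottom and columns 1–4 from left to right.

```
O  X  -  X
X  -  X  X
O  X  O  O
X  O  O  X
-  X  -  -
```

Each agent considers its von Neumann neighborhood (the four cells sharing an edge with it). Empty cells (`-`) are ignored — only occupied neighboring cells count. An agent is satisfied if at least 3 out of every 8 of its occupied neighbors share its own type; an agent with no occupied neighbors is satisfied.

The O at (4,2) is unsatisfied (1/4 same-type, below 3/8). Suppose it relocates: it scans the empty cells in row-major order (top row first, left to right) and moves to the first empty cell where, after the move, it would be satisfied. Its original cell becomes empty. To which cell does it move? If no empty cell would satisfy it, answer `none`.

(5,3)

Vacating (4,2). Empty cells in order:
  (1,3): 0/3 same-type → still unsatisfied.
  (2,2): 0/4 same-type → still unsatisfied.
  (5,1): 0/2 same-type → still unsatisfied.
  (5,3): 1/2 same-type → satisfied — stop here.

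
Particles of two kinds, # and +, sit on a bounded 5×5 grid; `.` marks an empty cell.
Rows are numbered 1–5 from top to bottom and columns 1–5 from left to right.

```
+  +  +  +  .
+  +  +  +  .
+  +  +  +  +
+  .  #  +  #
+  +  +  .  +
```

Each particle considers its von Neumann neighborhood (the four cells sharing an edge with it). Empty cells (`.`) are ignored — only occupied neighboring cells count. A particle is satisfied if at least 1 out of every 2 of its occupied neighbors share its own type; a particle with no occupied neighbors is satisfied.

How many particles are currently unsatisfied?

Row 1: (1,1)+ 2/2 ok · (1,2)+ 3/3 ok · (1,3)+ 3/3 ok · (1,4)+ 2/2 ok
Row 2: (2,1)+ 3/3 ok · (2,2)+ 4/4 ok · (2,3)+ 4/4 ok · (2,4)+ 3/3 ok
Row 3: (3,1)+ 3/3 ok · (3,2)+ 3/3 ok · (3,3)+ 3/4 ok · (3,4)+ 4/4 ok · (3,5)+ 1/2 ok
Row 4: (4,1)+ 2/2 ok · (4,3)# 0/3 unhappy · (4,4)+ 1/3 unhappy · (4,5)# 0/3 unhappy
Row 5: (5,1)+ 2/2 ok · (5,2)+ 2/2 ok · (5,3)+ 1/2 ok · (5,5)+ 0/1 unhappy
Unsatisfied: (4,3), (4,4), (4,5), (5,5) — 4 in total.

4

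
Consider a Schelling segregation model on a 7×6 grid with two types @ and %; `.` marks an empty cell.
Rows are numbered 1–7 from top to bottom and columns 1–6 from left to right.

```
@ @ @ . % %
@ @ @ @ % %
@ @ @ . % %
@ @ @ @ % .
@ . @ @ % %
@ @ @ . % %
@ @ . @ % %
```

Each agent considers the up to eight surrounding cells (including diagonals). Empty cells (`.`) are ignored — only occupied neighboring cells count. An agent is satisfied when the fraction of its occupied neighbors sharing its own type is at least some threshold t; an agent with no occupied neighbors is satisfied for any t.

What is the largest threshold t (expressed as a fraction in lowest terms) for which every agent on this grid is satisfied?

1/3

Row 1: (1,1)@ 3/3 · (1,2)@ 5/5 · (1,3)@ 4/4 · (1,5)% 3/4 · (1,6)% 3/3
Row 2: (2,1)@ 5/5 · (2,2)@ 8/8 · (2,3)@ 6/6 · (2,4)@ 3/6 · (2,5)% 5/6 · (2,6)% 5/5
Row 3: (3,1)@ 5/5 · (3,2)@ 8/8 · (3,3)@ 7/7 · (3,5)% 4/6 · (3,6)% 4/4
Row 4: (4,1)@ 4/4 · (4,2)@ 7/7 · (4,3)@ 6/6 · (4,4)@ 4/7 · (4,5)% 4/6
Row 5: (5,1)@ 4/4 · (5,3)@ 6/6 · (5,4)@ 4/7 · (5,5)% 4/6 · (5,6)% 4/4
Row 6: (6,1)@ 4/4 · (6,2)@ 6/6 · (6,3)@ 5/5 · (6,5)% 5/7 · (6,6)% 5/5
Row 7: (7,1)@ 3/3 · (7,2)@ 4/4 · (7,4)@ 1/3 · (7,5)% 3/4 · (7,6)% 3/3
The smallest same-type fraction is 1/3 at (7,4), which reduces to 1/3. Any threshold above that leaves this agent unsatisfied.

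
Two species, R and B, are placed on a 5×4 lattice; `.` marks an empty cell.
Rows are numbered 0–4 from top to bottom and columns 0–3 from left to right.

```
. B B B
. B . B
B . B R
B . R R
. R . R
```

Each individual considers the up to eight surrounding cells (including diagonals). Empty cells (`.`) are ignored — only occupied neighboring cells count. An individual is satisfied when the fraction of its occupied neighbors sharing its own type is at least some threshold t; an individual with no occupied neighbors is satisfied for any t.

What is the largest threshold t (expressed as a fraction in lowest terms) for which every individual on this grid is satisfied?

Row 0: (0,1)B 2/2 · (0,2)B 4/4 · (0,3)B 2/2
Row 1: (1,1)B 4/4 · (1,3)B 3/4
Row 2: (2,0)B 2/2 · (2,2)B 2/5 · (2,3)R 2/4
Row 3: (3,0)B 1/2 · (3,2)R 4/5 · (3,3)R 3/4
Row 4: (4,1)R 1/2 · (4,3)R 2/2
The smallest same-type fraction is 2/5 at (2,2), which reduces to 2/5. Any threshold above that leaves this individual unsatisfied.

2/5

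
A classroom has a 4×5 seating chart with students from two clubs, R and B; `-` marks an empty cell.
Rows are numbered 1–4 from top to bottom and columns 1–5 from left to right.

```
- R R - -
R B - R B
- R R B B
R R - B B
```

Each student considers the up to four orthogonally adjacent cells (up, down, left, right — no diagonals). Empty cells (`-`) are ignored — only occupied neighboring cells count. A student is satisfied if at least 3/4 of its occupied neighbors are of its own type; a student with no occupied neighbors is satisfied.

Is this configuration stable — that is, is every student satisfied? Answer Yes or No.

No

(1,2)R 1/2 ✗
(1,3)R 1/1 ✓
(2,1)R 0/1 ✗
(2,2)B 0/3 ✗
(2,4)R 0/2 ✗
(2,5)B 1/2 ✗
(3,2)R 2/3 ✗
(3,3)R 1/2 ✗
(3,4)B 2/4 ✗
(3,5)B 3/3 ✓
(4,1)R 1/1 ✓
(4,2)R 2/2 ✓
(4,4)B 2/2 ✓
(4,5)B 2/2 ✓
For instance (1,2) has only 1/2 same-type neighbors, below 3/4.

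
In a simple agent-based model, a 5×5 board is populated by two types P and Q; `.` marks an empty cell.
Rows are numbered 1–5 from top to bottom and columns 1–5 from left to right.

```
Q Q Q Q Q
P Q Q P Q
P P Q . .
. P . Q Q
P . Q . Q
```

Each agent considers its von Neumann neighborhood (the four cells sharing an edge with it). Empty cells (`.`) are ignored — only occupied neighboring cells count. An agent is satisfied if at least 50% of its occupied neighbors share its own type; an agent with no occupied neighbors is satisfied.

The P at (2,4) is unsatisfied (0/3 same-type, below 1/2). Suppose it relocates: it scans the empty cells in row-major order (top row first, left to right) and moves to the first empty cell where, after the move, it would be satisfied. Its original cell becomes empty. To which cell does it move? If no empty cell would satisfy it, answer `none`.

(4,1)

Vacating (2,4). Empty cells in order:
  (3,4): 0/2 same-type → still unsatisfied.
  (3,5): 0/2 same-type → still unsatisfied.
  (4,1): 3/3 same-type → satisfied — stop here.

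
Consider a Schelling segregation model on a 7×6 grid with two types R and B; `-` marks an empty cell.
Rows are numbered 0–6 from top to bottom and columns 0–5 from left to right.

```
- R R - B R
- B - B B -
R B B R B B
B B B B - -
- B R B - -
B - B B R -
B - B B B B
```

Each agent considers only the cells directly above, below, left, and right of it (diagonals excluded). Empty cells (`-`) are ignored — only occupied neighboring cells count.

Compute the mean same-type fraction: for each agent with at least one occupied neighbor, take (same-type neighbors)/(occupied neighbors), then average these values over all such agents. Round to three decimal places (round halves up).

0.629

Row 0: (0,1)R 1/2 · (0,2)R 1/1 · (0,4)B 1/2 · (0,5)R 0/1
Row 1: (1,1)B 1/2 · (1,3)B 1/2 · (1,4)B 3/3
Row 2: (2,0)R 0/2 · (2,1)B 3/4 · (2,2)B 2/3 · (2,3)R 0/4 · (2,4)B 2/3 · (2,5)B 1/1
Row 3: (3,0)B 1/2 · (3,1)B 4/4 · (3,2)B 3/4 · (3,3)B 2/3
Row 4: (4,1)B 1/2 · (4,2)R 0/4 · (4,3)B 2/3
Row 5: (5,0)B 1/1 · (5,2)B 2/3 · (5,3)B 3/4 · (5,4)R 0/2
Row 6: (6,0)B 1/1 · (6,2)B 2/2 · (6,3)B 3/3 · (6,4)B 2/3 · (6,5)B 1/1
Sum over 29 agents: 1/2 + 1/1 + 1/2 + 0/1 + 1/2 + 1/2 + 3/3 + 0/2 + 3/4 + 2/3 + 0/4 + 2/3 + 1/1 + 1/2 + 4/4 + 3/4 + 2/3 + 1/2 + 0/4 + 2/3 + 1/1 + 2/3 + 3/4 + 0/2 + 1/1 + 2/2 + 3/3 + 2/3 + 1/1 = 73/4; mean = 73/4 ÷ 29 = 73/116 = 0.629310… → 0.629.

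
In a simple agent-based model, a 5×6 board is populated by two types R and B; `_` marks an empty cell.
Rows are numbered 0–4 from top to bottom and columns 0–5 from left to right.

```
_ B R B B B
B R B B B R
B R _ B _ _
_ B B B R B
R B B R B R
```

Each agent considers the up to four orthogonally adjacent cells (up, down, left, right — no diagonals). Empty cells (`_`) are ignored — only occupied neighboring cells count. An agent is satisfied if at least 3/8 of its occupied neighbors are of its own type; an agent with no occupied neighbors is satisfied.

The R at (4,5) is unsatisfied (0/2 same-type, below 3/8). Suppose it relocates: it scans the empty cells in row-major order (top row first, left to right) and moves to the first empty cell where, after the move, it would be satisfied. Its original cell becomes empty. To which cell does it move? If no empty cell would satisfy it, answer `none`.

(2,5)

Vacating (4,5). Empty cells in order:
  (0,0): 0/2 same-type → still unsatisfied.
  (2,2): 1/4 same-type → still unsatisfied.
  (2,4): 1/3 same-type → still unsatisfied.
  (2,5): 1/2 same-type → satisfied — stop here.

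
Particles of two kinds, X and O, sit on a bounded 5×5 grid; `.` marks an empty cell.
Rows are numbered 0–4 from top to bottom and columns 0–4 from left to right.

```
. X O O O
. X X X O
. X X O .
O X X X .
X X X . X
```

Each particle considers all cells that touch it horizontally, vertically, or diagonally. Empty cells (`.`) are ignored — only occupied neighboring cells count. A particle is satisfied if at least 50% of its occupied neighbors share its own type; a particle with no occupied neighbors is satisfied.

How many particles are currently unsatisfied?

Row 0: (0,1)X 2/3 ok · (0,2)O 1/5 unhappy · (0,3)O 3/5 ok · (0,4)O 2/3 ok
Row 1: (1,1)X 4/5 ok · (1,2)X 5/8 ok · (1,3)X 2/7 unhappy · (1,4)O 3/4 ok
Row 2: (2,1)X 5/6 ok · (2,2)X 7/8 ok · (2,3)O 1/6 unhappy
Row 3: (3,0)O 0/4 unhappy · (3,1)X 6/7 ok · (3,2)X 6/7 ok · (3,3)X 4/5 ok
Row 4: (4,0)X 2/3 ok · (4,1)X 4/5 ok · (4,2)X 4/4 ok · (4,4)X 1/1 ok
Unsatisfied: (0,2), (1,3), (2,3), (3,0) — 4 in total.

4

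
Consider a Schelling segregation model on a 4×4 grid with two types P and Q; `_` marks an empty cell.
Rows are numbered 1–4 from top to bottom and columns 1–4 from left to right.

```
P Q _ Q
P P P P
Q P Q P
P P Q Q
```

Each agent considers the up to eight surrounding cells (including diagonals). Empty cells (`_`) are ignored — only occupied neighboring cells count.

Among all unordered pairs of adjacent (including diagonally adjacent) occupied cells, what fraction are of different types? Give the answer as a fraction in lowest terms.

Scan each occupied cell's neighbors to the right and below (and the two forward diagonals) so each pair is counted once.
From row 1: 6 unlike of 8 pairs (running 6/8).
From row 2: 5 unlike of 13 pairs (running 11/21).
From row 3: 9 unlike of 13 pairs (running 20/34).
From row 4: 1 unlike of 3 pairs (running 21/37).
Total adjacent occupied pairs: 37; unlike-type pairs: 21.
21/37 is already in lowest terms.

21/37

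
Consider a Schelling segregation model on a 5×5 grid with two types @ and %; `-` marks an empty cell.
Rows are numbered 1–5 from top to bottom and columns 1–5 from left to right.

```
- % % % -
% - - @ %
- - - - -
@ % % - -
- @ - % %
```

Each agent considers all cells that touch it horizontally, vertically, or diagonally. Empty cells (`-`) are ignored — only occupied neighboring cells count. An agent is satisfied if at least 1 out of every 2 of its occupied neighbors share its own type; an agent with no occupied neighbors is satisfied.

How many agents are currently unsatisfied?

(1,2)% 2/2 ok
(1,3)% 2/3 ok
(1,4)% 2/3 ok
(2,1)% 1/1 ok
(2,4)@ 0/3 unhappy
(2,5)% 1/2 ok
(4,1)@ 1/2 ok
(4,2)% 1/3 unhappy
(4,3)% 2/3 ok
(5,2)@ 1/3 unhappy
(5,4)% 2/2 ok
(5,5)% 1/1 ok
Unsatisfied: (2,4), (4,2), (5,2) — 3 in total.

3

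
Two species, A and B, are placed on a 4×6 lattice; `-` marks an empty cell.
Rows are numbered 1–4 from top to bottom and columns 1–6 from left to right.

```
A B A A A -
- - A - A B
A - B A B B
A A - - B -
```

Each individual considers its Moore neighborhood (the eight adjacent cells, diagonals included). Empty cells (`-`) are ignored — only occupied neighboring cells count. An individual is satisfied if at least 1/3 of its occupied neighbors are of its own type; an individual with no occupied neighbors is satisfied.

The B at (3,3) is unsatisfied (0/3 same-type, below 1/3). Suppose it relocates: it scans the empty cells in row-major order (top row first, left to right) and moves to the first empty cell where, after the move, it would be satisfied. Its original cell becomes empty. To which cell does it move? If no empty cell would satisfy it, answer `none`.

(1,6)

Vacating (3,3). Empty cells in order:
  (1,6): 1/3 same-type → satisfied — stop here.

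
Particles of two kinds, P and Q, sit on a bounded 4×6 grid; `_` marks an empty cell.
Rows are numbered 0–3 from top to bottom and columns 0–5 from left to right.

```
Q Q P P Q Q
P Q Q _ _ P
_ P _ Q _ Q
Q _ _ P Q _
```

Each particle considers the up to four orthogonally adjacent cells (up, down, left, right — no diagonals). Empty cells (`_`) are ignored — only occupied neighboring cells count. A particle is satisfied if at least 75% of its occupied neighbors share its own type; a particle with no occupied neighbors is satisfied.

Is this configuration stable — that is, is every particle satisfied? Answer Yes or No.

No

(0,0)Q 1/2 unhappy
(0,1)Q 2/3 unhappy
(0,2)P 1/3 unhappy
(0,3)P 1/2 unhappy
(0,4)Q 1/2 unhappy
(0,5)Q 1/2 unhappy
(1,0)P 0/2 unhappy
(1,1)Q 2/4 unhappy
(1,2)Q 1/2 unhappy
(1,5)P 0/2 unhappy
(2,1)P 0/1 unhappy
(2,3)Q 0/1 unhappy
(2,5)Q 0/1 unhappy
(3,0)Q 0/0 ok
(3,3)P 0/2 unhappy
(3,4)Q 0/1 unhappy
For instance (0,0) has only 1/2 same-type neighbors, below 3/4.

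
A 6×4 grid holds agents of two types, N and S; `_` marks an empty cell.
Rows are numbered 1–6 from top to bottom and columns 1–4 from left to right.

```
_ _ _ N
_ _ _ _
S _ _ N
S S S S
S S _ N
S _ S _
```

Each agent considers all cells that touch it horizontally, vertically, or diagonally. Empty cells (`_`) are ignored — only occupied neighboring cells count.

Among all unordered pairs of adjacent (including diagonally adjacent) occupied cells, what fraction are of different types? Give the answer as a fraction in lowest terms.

Scan each occupied cell's neighbors to the right and below (and the two forward diagonals) so each pair is counted once.
From row 3: 2 unlike of 4 pairs (running 2/4).
From row 4: 2 unlike of 10 pairs (running 4/14).
From row 5: 1 unlike of 5 pairs (running 5/19).
Total adjacent occupied pairs: 19; unlike-type pairs: 5.
5/19 is already in lowest terms.

5/19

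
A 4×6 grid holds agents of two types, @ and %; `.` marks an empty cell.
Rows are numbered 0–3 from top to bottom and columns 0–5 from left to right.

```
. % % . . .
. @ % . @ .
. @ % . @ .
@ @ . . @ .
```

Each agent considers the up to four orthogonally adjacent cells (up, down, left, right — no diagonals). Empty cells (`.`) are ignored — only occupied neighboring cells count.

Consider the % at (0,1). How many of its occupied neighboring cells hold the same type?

Occupied neighbors of (0,1): (1,1)=@, (0,2)=%.
Same type (%): 1 of 2.

1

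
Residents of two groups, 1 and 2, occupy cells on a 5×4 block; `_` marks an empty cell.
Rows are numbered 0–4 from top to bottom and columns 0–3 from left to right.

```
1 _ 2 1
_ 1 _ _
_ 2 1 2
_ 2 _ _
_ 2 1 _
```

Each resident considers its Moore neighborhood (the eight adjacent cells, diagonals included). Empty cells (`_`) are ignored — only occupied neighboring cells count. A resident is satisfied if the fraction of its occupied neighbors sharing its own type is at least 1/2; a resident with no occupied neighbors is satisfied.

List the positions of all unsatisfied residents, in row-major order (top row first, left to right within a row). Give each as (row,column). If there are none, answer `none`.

(0,2), (0,3), (2,1), (2,2), (2,3), (4,2)

(0,0)1 1/1 ✓
(0,2)2 0/2 ✗
(0,3)1 0/1 ✗
(1,1)1 2/4 ✓
(2,1)2 1/3 ✗
(2,2)1 1/4 ✗
(2,3)2 0/1 ✗
(3,1)2 2/4 ✓
(4,1)2 1/2 ✓
(4,2)1 0/2 ✗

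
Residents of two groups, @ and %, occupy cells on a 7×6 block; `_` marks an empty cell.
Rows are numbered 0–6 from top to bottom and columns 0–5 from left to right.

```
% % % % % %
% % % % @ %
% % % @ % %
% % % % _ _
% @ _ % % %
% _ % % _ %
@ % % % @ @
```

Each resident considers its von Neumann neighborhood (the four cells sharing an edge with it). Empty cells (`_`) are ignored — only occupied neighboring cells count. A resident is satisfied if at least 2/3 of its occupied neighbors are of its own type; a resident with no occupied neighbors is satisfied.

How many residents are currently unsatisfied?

Row 0: (0,0)% 2/2 ok · (0,1)% 3/3 ok · (0,2)% 3/3 ok · (0,3)% 3/3 ok · (0,4)% 2/3 ok · (0,5)% 2/2 ok
Row 1: (1,0)% 3/3 ok · (1,1)% 4/4 ok · (1,2)% 4/4 ok · (1,3)% 2/4 unhappy · (1,4)@ 0/4 unhappy · (1,5)% 2/3 ok
Row 2: (2,0)% 3/3 ok · (2,1)% 4/4 ok · (2,2)% 3/4 ok · (2,3)@ 0/4 unhappy · (2,4)% 1/3 unhappy · (2,5)% 2/2 ok
Row 3: (3,0)% 3/3 ok · (3,1)% 3/4 ok · (3,2)% 3/3 ok · (3,3)% 2/3 ok
Row 4: (4,0)% 2/3 ok · (4,1)@ 0/2 unhappy · (4,3)% 3/3 ok · (4,4)% 2/2 ok · (4,5)% 2/2 ok
Row 5: (5,0)% 1/2 unhappy · (5,2)% 2/2 ok · (5,3)% 3/3 ok · (5,5)% 1/2 unhappy
Row 6: (6,0)@ 0/2 unhappy · (6,1)% 1/2 unhappy · (6,2)% 3/3 ok · (6,3)% 2/3 ok · (6,4)@ 1/2 unhappy · (6,5)@ 1/2 unhappy
Unsatisfied: (1,3), (1,4), (2,3), (2,4), (4,1), (5,0), (5,5), (6,0), (6,1), (6,4), (6,5) — 11 in total.

11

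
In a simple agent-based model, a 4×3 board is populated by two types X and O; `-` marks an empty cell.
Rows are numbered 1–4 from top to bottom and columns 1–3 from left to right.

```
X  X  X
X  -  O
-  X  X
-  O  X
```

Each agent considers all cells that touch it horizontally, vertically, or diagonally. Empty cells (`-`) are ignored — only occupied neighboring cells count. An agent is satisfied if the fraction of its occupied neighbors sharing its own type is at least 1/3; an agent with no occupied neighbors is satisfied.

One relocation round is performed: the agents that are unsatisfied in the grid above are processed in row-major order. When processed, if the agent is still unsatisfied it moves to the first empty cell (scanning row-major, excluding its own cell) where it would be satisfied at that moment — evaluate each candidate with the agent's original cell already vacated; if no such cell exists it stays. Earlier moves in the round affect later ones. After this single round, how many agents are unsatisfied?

0

Initially unsatisfied (in order): (2,3), (4,2).
  (2,3) → (3,1).
  (4,2) → (4,1).
Resulting grid:
X X X
X - -
O X X
O - X
All satisfied now.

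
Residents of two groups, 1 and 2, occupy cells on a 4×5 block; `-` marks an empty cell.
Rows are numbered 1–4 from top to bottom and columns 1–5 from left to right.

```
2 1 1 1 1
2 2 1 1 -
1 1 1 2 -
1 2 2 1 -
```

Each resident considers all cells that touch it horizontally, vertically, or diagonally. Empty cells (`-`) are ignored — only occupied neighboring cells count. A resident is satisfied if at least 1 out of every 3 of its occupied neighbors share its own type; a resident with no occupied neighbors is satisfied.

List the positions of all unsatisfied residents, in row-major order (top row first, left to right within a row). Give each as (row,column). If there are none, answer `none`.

Row 1: (1,1)2 2/3 ✓ · (1,2)1 2/5 ✓ · (1,3)1 4/5 ✓ · (1,4)1 4/4 ✓ · (1,5)1 2/2 ✓
Row 2: (2,1)2 2/5 ✓ · (2,2)2 2/8 ✗ · (2,3)1 6/8 ✓ · (2,4)1 5/6 ✓
Row 3: (3,1)1 2/5 ✓ · (3,2)1 4/8 ✓ · (3,3)1 4/8 ✓ · (3,4)2 1/5 ✗
Row 4: (4,1)1 2/3 ✓ · (4,2)2 1/5 ✗ · (4,3)2 2/5 ✓ · (4,4)1 1/3 ✓

(2,2), (3,4), (4,2)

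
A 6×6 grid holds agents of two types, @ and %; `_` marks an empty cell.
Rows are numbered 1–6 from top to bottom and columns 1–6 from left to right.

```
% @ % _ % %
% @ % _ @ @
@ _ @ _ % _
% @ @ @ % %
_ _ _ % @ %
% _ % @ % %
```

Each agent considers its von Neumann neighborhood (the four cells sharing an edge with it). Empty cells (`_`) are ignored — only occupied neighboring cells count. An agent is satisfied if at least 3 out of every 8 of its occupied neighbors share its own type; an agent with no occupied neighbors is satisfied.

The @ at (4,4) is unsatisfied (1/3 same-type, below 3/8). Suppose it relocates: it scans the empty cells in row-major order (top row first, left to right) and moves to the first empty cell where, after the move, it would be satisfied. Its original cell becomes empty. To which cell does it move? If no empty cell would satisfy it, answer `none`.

(2,4)

Vacating (4,4). Empty cells in order:
  (1,4): 0/2 same-type → still unsatisfied.
  (2,4): 1/2 same-type → satisfied — stop here.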